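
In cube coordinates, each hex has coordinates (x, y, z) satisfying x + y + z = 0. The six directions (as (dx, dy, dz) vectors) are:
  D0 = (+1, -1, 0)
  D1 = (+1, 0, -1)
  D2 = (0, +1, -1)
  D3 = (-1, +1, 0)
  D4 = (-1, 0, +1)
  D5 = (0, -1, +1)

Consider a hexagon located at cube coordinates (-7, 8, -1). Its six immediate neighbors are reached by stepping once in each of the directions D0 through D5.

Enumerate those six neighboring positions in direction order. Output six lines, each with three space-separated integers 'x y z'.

Answer: -6 7 -1
-6 8 -2
-7 9 -2
-8 9 -1
-8 8 0
-7 7 0

Derivation:
Center: (-7, 8, -1). Add each direction:
  D0: (-7, 8, -1) + (1, -1, 0) = (-6, 7, -1)
  D1: (-7, 8, -1) + (1, 0, -1) = (-6, 8, -2)
  D2: (-7, 8, -1) + (0, 1, -1) = (-7, 9, -2)
  D3: (-7, 8, -1) + (-1, 1, 0) = (-8, 9, -1)
  D4: (-7, 8, -1) + (-1, 0, 1) = (-8, 8, 0)
  D5: (-7, 8, -1) + (0, -1, 1) = (-7, 7, 0)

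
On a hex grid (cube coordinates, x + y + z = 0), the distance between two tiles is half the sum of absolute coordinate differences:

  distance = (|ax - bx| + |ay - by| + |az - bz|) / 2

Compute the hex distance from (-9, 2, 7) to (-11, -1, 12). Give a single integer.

|ax - bx| = |-9 - (-11)| = 2
|ay - by| = |2 - (-1)| = 3
|az - bz| = |7 - 12| = 5
distance = (2 + 3 + 5) / 2 = 10 / 2 = 5

Answer: 5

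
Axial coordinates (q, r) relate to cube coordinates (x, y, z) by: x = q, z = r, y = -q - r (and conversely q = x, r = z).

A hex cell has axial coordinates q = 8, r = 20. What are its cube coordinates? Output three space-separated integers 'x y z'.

Answer: 8 -28 20

Derivation:
x = q = 8
z = r = 20
y = -x - z = -(8) - (20) = -28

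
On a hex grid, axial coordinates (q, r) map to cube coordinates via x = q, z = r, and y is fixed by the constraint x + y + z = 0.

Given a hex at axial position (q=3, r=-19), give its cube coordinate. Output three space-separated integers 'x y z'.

Answer: 3 16 -19

Derivation:
x = q = 3
z = r = -19
y = -x - z = -(3) - (-19) = 16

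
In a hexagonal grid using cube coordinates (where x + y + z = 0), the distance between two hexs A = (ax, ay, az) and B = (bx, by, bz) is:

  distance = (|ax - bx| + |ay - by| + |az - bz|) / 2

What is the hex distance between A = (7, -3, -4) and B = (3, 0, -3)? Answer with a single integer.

Answer: 4

Derivation:
|ax - bx| = |7 - 3| = 4
|ay - by| = |-3 - 0| = 3
|az - bz| = |-4 - (-3)| = 1
distance = (4 + 3 + 1) / 2 = 8 / 2 = 4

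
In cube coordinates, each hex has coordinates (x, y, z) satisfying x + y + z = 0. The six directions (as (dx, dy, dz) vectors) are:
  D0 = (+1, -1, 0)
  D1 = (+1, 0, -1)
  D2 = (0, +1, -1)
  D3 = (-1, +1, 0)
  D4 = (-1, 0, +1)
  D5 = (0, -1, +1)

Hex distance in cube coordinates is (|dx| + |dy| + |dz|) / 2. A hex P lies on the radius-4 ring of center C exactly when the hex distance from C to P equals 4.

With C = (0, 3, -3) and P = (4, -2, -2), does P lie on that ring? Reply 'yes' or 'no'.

|px - cx| = |4 - 0| = 4
|py - cy| = |-2 - 3| = 5
|pz - cz| = |-2 - (-3)| = 1
distance = (4+5+1)/2 = 10/2 = 5
radius = 4; distance != radius -> no

Answer: no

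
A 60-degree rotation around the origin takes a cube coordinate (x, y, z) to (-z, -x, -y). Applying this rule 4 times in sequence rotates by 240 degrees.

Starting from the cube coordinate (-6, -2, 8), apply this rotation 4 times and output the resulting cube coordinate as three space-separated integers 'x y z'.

Answer: 8 -6 -2

Derivation:
Start: (-6, -2, 8)
Step 1: (-6, -2, 8) -> (-(8), -(-6), -(-2)) = (-8, 6, 2)
Step 2: (-8, 6, 2) -> (-(2), -(-8), -(6)) = (-2, 8, -6)
Step 3: (-2, 8, -6) -> (-(-6), -(-2), -(8)) = (6, 2, -8)
Step 4: (6, 2, -8) -> (-(-8), -(6), -(2)) = (8, -6, -2)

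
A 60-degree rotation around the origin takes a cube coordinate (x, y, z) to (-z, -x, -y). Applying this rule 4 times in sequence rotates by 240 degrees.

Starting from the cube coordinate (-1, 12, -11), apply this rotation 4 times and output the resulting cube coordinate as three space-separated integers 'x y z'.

Answer: -11 -1 12

Derivation:
Start: (-1, 12, -11)
Step 1: (-1, 12, -11) -> (-(-11), -(-1), -(12)) = (11, 1, -12)
Step 2: (11, 1, -12) -> (-(-12), -(11), -(1)) = (12, -11, -1)
Step 3: (12, -11, -1) -> (-(-1), -(12), -(-11)) = (1, -12, 11)
Step 4: (1, -12, 11) -> (-(11), -(1), -(-12)) = (-11, -1, 12)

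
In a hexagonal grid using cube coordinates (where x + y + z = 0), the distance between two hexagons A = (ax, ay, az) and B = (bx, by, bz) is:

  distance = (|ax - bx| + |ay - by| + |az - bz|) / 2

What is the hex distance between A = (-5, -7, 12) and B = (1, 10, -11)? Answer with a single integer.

|ax - bx| = |-5 - 1| = 6
|ay - by| = |-7 - 10| = 17
|az - bz| = |12 - (-11)| = 23
distance = (6 + 17 + 23) / 2 = 46 / 2 = 23

Answer: 23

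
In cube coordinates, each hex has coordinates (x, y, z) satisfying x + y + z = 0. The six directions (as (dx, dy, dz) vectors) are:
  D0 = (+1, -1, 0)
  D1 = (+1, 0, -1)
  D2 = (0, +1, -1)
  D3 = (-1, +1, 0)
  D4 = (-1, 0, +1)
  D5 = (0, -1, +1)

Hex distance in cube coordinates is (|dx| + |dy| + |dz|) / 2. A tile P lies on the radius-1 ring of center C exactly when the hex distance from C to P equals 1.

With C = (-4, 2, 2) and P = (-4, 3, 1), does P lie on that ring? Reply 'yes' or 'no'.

|px - cx| = |-4 - (-4)| = 0
|py - cy| = |3 - 2| = 1
|pz - cz| = |1 - 2| = 1
distance = (0+1+1)/2 = 2/2 = 1
radius = 1; distance == radius -> yes

Answer: yes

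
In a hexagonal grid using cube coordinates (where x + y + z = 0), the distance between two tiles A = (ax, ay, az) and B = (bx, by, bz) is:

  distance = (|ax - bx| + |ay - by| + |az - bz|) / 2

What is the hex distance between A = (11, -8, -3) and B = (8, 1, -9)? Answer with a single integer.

Answer: 9

Derivation:
|ax - bx| = |11 - 8| = 3
|ay - by| = |-8 - 1| = 9
|az - bz| = |-3 - (-9)| = 6
distance = (3 + 9 + 6) / 2 = 18 / 2 = 9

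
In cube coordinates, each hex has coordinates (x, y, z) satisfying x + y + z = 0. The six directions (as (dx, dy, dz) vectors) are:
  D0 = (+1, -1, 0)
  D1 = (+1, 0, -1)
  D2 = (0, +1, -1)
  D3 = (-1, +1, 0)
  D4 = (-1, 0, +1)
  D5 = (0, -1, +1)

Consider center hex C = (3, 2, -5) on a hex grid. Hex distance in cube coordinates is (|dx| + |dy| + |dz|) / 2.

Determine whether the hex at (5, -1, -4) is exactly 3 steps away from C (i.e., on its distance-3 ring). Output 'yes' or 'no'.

|px - cx| = |5 - 3| = 2
|py - cy| = |-1 - 2| = 3
|pz - cz| = |-4 - (-5)| = 1
distance = (2+3+1)/2 = 6/2 = 3
radius = 3; distance == radius -> yes

Answer: yes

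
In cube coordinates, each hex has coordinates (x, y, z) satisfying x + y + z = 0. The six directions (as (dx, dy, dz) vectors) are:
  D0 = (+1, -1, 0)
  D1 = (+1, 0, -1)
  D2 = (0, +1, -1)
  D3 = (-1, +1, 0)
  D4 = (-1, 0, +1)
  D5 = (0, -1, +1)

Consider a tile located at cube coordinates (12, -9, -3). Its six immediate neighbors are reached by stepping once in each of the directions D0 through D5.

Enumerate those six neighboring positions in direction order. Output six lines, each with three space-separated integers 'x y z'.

Center: (12, -9, -3). Add each direction:
  D0: (12, -9, -3) + (1, -1, 0) = (13, -10, -3)
  D1: (12, -9, -3) + (1, 0, -1) = (13, -9, -4)
  D2: (12, -9, -3) + (0, 1, -1) = (12, -8, -4)
  D3: (12, -9, -3) + (-1, 1, 0) = (11, -8, -3)
  D4: (12, -9, -3) + (-1, 0, 1) = (11, -9, -2)
  D5: (12, -9, -3) + (0, -1, 1) = (12, -10, -2)

Answer: 13 -10 -3
13 -9 -4
12 -8 -4
11 -8 -3
11 -9 -2
12 -10 -2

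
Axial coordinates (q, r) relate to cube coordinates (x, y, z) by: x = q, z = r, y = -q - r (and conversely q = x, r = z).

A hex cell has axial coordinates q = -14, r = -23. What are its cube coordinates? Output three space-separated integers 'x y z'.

Answer: -14 37 -23

Derivation:
x = q = -14
z = r = -23
y = -x - z = -(-14) - (-23) = 37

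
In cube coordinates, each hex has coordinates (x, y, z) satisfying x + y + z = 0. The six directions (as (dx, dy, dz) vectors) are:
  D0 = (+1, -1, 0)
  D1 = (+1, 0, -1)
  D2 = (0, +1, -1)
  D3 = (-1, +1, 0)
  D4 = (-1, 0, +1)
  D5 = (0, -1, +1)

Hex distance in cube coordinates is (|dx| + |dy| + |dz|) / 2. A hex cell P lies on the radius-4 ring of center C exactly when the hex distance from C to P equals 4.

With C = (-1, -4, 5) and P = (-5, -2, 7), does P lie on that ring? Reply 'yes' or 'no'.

Answer: yes

Derivation:
|px - cx| = |-5 - (-1)| = 4
|py - cy| = |-2 - (-4)| = 2
|pz - cz| = |7 - 5| = 2
distance = (4+2+2)/2 = 8/2 = 4
radius = 4; distance == radius -> yes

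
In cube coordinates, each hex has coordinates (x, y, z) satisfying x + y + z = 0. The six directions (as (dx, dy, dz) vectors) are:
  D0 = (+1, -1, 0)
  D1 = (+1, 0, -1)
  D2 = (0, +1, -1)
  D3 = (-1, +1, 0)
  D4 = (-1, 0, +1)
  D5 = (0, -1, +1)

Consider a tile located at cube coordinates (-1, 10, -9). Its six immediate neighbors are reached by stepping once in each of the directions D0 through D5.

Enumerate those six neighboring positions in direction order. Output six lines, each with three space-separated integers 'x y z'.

Center: (-1, 10, -9). Add each direction:
  D0: (-1, 10, -9) + (1, -1, 0) = (0, 9, -9)
  D1: (-1, 10, -9) + (1, 0, -1) = (0, 10, -10)
  D2: (-1, 10, -9) + (0, 1, -1) = (-1, 11, -10)
  D3: (-1, 10, -9) + (-1, 1, 0) = (-2, 11, -9)
  D4: (-1, 10, -9) + (-1, 0, 1) = (-2, 10, -8)
  D5: (-1, 10, -9) + (0, -1, 1) = (-1, 9, -8)

Answer: 0 9 -9
0 10 -10
-1 11 -10
-2 11 -9
-2 10 -8
-1 9 -8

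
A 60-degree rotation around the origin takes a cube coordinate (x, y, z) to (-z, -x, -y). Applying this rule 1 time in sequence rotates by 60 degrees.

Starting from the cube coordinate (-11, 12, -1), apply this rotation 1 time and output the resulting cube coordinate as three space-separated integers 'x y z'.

Answer: 1 11 -12

Derivation:
Start: (-11, 12, -1)
Step 1: (-11, 12, -1) -> (-(-1), -(-11), -(12)) = (1, 11, -12)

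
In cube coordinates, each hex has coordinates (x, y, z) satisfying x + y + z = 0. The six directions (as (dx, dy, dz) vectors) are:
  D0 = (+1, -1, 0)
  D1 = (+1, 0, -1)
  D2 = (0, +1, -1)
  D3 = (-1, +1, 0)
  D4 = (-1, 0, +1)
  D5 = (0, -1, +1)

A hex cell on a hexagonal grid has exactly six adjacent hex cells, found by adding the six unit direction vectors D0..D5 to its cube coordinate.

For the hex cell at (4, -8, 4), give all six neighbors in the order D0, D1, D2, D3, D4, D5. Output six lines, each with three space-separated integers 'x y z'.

Answer: 5 -9 4
5 -8 3
4 -7 3
3 -7 4
3 -8 5
4 -9 5

Derivation:
Center: (4, -8, 4). Add each direction:
  D0: (4, -8, 4) + (1, -1, 0) = (5, -9, 4)
  D1: (4, -8, 4) + (1, 0, -1) = (5, -8, 3)
  D2: (4, -8, 4) + (0, 1, -1) = (4, -7, 3)
  D3: (4, -8, 4) + (-1, 1, 0) = (3, -7, 4)
  D4: (4, -8, 4) + (-1, 0, 1) = (3, -8, 5)
  D5: (4, -8, 4) + (0, -1, 1) = (4, -9, 5)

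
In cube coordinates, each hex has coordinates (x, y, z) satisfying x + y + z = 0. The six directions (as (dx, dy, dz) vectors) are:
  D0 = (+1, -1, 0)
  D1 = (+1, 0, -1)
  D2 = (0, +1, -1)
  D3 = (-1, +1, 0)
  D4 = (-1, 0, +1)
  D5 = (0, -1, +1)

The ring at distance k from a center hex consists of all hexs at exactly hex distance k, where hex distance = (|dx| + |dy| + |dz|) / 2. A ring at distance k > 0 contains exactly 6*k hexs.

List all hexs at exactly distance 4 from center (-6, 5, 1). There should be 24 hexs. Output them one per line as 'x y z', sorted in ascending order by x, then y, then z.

Walk ring at distance 4 from (-6, 5, 1):
Start at center + D4*4 = (-10, 5, 5)
  hex 0: (-10, 5, 5)
  hex 1: (-9, 4, 5)
  hex 2: (-8, 3, 5)
  hex 3: (-7, 2, 5)
  hex 4: (-6, 1, 5)
  hex 5: (-5, 1, 4)
  hex 6: (-4, 1, 3)
  hex 7: (-3, 1, 2)
  hex 8: (-2, 1, 1)
  hex 9: (-2, 2, 0)
  hex 10: (-2, 3, -1)
  hex 11: (-2, 4, -2)
  hex 12: (-2, 5, -3)
  hex 13: (-3, 6, -3)
  hex 14: (-4, 7, -3)
  hex 15: (-5, 8, -3)
  hex 16: (-6, 9, -3)
  hex 17: (-7, 9, -2)
  hex 18: (-8, 9, -1)
  hex 19: (-9, 9, 0)
  hex 20: (-10, 9, 1)
  hex 21: (-10, 8, 2)
  hex 22: (-10, 7, 3)
  hex 23: (-10, 6, 4)
Sorted: 24 hexes.

Answer: -10 5 5
-10 6 4
-10 7 3
-10 8 2
-10 9 1
-9 4 5
-9 9 0
-8 3 5
-8 9 -1
-7 2 5
-7 9 -2
-6 1 5
-6 9 -3
-5 1 4
-5 8 -3
-4 1 3
-4 7 -3
-3 1 2
-3 6 -3
-2 1 1
-2 2 0
-2 3 -1
-2 4 -2
-2 5 -3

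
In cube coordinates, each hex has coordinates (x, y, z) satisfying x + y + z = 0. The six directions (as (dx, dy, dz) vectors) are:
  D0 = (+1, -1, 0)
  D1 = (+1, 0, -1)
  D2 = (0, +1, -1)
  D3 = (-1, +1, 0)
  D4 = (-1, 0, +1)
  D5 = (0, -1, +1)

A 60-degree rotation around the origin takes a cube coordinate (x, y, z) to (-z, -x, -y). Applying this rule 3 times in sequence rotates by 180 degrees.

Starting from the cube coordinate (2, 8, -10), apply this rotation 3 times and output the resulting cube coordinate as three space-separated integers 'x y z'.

Start: (2, 8, -10)
Step 1: (2, 8, -10) -> (-(-10), -(2), -(8)) = (10, -2, -8)
Step 2: (10, -2, -8) -> (-(-8), -(10), -(-2)) = (8, -10, 2)
Step 3: (8, -10, 2) -> (-(2), -(8), -(-10)) = (-2, -8, 10)

Answer: -2 -8 10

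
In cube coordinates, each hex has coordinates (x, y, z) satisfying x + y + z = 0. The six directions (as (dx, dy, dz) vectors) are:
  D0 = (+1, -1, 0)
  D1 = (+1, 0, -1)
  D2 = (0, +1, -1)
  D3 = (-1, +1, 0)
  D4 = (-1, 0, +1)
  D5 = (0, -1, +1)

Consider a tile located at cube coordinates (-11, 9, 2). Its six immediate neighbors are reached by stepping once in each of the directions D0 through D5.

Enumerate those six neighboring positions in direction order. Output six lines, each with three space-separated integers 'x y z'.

Center: (-11, 9, 2). Add each direction:
  D0: (-11, 9, 2) + (1, -1, 0) = (-10, 8, 2)
  D1: (-11, 9, 2) + (1, 0, -1) = (-10, 9, 1)
  D2: (-11, 9, 2) + (0, 1, -1) = (-11, 10, 1)
  D3: (-11, 9, 2) + (-1, 1, 0) = (-12, 10, 2)
  D4: (-11, 9, 2) + (-1, 0, 1) = (-12, 9, 3)
  D5: (-11, 9, 2) + (0, -1, 1) = (-11, 8, 3)

Answer: -10 8 2
-10 9 1
-11 10 1
-12 10 2
-12 9 3
-11 8 3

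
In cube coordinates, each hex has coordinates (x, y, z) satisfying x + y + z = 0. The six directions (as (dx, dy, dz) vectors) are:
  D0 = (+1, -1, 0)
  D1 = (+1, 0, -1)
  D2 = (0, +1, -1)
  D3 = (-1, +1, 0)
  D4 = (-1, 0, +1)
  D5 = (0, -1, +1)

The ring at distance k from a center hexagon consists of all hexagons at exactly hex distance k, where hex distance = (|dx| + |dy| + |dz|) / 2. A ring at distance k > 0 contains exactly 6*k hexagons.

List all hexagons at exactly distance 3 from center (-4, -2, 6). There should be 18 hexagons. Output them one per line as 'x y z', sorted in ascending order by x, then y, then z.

Answer: -7 -2 9
-7 -1 8
-7 0 7
-7 1 6
-6 -3 9
-6 1 5
-5 -4 9
-5 1 4
-4 -5 9
-4 1 3
-3 -5 8
-3 0 3
-2 -5 7
-2 -1 3
-1 -5 6
-1 -4 5
-1 -3 4
-1 -2 3

Derivation:
Walk ring at distance 3 from (-4, -2, 6):
Start at center + D4*3 = (-7, -2, 9)
  hex 0: (-7, -2, 9)
  hex 1: (-6, -3, 9)
  hex 2: (-5, -4, 9)
  hex 3: (-4, -5, 9)
  hex 4: (-3, -5, 8)
  hex 5: (-2, -5, 7)
  hex 6: (-1, -5, 6)
  hex 7: (-1, -4, 5)
  hex 8: (-1, -3, 4)
  hex 9: (-1, -2, 3)
  hex 10: (-2, -1, 3)
  hex 11: (-3, 0, 3)
  hex 12: (-4, 1, 3)
  hex 13: (-5, 1, 4)
  hex 14: (-6, 1, 5)
  hex 15: (-7, 1, 6)
  hex 16: (-7, 0, 7)
  hex 17: (-7, -1, 8)
Sorted: 18 hexes.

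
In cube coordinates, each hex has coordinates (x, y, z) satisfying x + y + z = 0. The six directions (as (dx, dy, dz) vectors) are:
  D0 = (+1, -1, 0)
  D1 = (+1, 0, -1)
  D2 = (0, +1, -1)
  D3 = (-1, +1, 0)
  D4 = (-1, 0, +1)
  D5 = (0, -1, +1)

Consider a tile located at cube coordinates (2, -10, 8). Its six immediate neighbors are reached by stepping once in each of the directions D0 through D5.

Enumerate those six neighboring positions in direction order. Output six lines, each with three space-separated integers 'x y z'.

Center: (2, -10, 8). Add each direction:
  D0: (2, -10, 8) + (1, -1, 0) = (3, -11, 8)
  D1: (2, -10, 8) + (1, 0, -1) = (3, -10, 7)
  D2: (2, -10, 8) + (0, 1, -1) = (2, -9, 7)
  D3: (2, -10, 8) + (-1, 1, 0) = (1, -9, 8)
  D4: (2, -10, 8) + (-1, 0, 1) = (1, -10, 9)
  D5: (2, -10, 8) + (0, -1, 1) = (2, -11, 9)

Answer: 3 -11 8
3 -10 7
2 -9 7
1 -9 8
1 -10 9
2 -11 9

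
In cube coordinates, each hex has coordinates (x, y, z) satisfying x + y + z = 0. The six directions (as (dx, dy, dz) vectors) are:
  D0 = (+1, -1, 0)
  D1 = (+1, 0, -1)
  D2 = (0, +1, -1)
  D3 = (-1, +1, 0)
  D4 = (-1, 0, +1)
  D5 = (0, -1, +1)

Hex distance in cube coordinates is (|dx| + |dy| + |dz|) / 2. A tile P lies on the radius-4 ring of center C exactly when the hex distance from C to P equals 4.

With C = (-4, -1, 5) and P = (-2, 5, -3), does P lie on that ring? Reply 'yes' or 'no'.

Answer: no

Derivation:
|px - cx| = |-2 - (-4)| = 2
|py - cy| = |5 - (-1)| = 6
|pz - cz| = |-3 - 5| = 8
distance = (2+6+8)/2 = 16/2 = 8
radius = 4; distance != radius -> no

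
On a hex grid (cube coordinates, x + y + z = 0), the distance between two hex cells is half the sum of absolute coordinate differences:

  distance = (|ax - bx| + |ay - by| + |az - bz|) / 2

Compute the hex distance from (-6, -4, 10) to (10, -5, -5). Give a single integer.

|ax - bx| = |-6 - 10| = 16
|ay - by| = |-4 - (-5)| = 1
|az - bz| = |10 - (-5)| = 15
distance = (16 + 1 + 15) / 2 = 32 / 2 = 16

Answer: 16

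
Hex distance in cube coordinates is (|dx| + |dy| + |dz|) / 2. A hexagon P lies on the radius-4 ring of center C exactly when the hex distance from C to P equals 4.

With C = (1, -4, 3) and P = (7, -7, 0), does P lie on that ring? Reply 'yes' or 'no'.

|px - cx| = |7 - 1| = 6
|py - cy| = |-7 - (-4)| = 3
|pz - cz| = |0 - 3| = 3
distance = (6+3+3)/2 = 12/2 = 6
radius = 4; distance != radius -> no

Answer: no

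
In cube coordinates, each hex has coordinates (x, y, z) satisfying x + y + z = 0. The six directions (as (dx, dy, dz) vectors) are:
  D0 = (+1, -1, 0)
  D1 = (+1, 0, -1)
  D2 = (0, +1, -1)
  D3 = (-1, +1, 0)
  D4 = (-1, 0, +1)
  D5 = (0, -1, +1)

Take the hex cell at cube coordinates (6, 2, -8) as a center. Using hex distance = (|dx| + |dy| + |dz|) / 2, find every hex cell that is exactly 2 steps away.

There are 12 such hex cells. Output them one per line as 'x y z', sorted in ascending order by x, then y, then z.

Answer: 4 2 -6
4 3 -7
4 4 -8
5 1 -6
5 4 -9
6 0 -6
6 4 -10
7 0 -7
7 3 -10
8 0 -8
8 1 -9
8 2 -10

Derivation:
Walk ring at distance 2 from (6, 2, -8):
Start at center + D4*2 = (4, 2, -6)
  hex 0: (4, 2, -6)
  hex 1: (5, 1, -6)
  hex 2: (6, 0, -6)
  hex 3: (7, 0, -7)
  hex 4: (8, 0, -8)
  hex 5: (8, 1, -9)
  hex 6: (8, 2, -10)
  hex 7: (7, 3, -10)
  hex 8: (6, 4, -10)
  hex 9: (5, 4, -9)
  hex 10: (4, 4, -8)
  hex 11: (4, 3, -7)
Sorted: 12 hexes.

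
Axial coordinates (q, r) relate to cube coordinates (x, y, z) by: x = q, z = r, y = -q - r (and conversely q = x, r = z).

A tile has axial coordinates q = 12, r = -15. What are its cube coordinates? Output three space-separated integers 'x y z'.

x = q = 12
z = r = -15
y = -x - z = -(12) - (-15) = 3

Answer: 12 3 -15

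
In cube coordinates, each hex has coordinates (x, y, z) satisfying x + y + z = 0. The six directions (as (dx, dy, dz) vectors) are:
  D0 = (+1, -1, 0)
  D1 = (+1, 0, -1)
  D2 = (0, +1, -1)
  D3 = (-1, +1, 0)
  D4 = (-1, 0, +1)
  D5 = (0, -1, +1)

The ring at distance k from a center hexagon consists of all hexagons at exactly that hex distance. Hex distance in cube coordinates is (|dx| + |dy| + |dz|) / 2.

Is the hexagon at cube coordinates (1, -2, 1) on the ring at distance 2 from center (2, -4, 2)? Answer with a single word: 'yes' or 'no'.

|px - cx| = |1 - 2| = 1
|py - cy| = |-2 - (-4)| = 2
|pz - cz| = |1 - 2| = 1
distance = (1+2+1)/2 = 4/2 = 2
radius = 2; distance == radius -> yes

Answer: yes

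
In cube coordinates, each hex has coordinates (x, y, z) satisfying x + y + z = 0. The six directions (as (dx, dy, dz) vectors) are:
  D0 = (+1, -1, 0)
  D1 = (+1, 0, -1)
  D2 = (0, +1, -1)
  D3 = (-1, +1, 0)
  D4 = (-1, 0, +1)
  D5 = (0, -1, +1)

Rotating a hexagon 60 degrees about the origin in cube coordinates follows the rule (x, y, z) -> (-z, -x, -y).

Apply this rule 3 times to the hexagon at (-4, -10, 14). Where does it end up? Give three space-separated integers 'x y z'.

Answer: 4 10 -14

Derivation:
Start: (-4, -10, 14)
Step 1: (-4, -10, 14) -> (-(14), -(-4), -(-10)) = (-14, 4, 10)
Step 2: (-14, 4, 10) -> (-(10), -(-14), -(4)) = (-10, 14, -4)
Step 3: (-10, 14, -4) -> (-(-4), -(-10), -(14)) = (4, 10, -14)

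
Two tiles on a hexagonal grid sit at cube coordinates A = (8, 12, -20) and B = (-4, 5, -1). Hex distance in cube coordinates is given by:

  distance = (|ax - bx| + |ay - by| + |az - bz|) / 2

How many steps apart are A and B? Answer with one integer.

Answer: 19

Derivation:
|ax - bx| = |8 - (-4)| = 12
|ay - by| = |12 - 5| = 7
|az - bz| = |-20 - (-1)| = 19
distance = (12 + 7 + 19) / 2 = 38 / 2 = 19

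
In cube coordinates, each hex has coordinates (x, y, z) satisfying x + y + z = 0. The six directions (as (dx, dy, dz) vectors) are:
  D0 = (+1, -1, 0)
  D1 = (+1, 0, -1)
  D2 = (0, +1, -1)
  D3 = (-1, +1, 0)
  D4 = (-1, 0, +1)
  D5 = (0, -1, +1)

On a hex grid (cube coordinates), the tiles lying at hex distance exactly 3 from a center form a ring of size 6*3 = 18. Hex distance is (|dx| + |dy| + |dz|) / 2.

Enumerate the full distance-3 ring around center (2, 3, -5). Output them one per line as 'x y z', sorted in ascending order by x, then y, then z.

Walk ring at distance 3 from (2, 3, -5):
Start at center + D4*3 = (-1, 3, -2)
  hex 0: (-1, 3, -2)
  hex 1: (0, 2, -2)
  hex 2: (1, 1, -2)
  hex 3: (2, 0, -2)
  hex 4: (3, 0, -3)
  hex 5: (4, 0, -4)
  hex 6: (5, 0, -5)
  hex 7: (5, 1, -6)
  hex 8: (5, 2, -7)
  hex 9: (5, 3, -8)
  hex 10: (4, 4, -8)
  hex 11: (3, 5, -8)
  hex 12: (2, 6, -8)
  hex 13: (1, 6, -7)
  hex 14: (0, 6, -6)
  hex 15: (-1, 6, -5)
  hex 16: (-1, 5, -4)
  hex 17: (-1, 4, -3)
Sorted: 18 hexes.

Answer: -1 3 -2
-1 4 -3
-1 5 -4
-1 6 -5
0 2 -2
0 6 -6
1 1 -2
1 6 -7
2 0 -2
2 6 -8
3 0 -3
3 5 -8
4 0 -4
4 4 -8
5 0 -5
5 1 -6
5 2 -7
5 3 -8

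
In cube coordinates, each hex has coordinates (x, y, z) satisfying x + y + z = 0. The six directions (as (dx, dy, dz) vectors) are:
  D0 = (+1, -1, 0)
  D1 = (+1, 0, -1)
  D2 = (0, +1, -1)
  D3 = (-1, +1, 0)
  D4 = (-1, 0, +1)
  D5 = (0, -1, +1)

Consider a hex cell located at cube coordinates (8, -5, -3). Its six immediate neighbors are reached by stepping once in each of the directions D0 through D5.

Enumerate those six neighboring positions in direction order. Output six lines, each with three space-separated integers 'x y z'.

Center: (8, -5, -3). Add each direction:
  D0: (8, -5, -3) + (1, -1, 0) = (9, -6, -3)
  D1: (8, -5, -3) + (1, 0, -1) = (9, -5, -4)
  D2: (8, -5, -3) + (0, 1, -1) = (8, -4, -4)
  D3: (8, -5, -3) + (-1, 1, 0) = (7, -4, -3)
  D4: (8, -5, -3) + (-1, 0, 1) = (7, -5, -2)
  D5: (8, -5, -3) + (0, -1, 1) = (8, -6, -2)

Answer: 9 -6 -3
9 -5 -4
8 -4 -4
7 -4 -3
7 -5 -2
8 -6 -2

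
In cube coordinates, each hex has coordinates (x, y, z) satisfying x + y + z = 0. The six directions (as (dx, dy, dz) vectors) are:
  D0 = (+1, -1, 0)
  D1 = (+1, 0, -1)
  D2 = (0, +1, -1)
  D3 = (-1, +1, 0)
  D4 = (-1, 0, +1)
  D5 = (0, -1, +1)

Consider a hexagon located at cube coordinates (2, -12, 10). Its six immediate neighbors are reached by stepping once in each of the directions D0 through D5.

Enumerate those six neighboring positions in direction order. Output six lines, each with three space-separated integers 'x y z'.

Center: (2, -12, 10). Add each direction:
  D0: (2, -12, 10) + (1, -1, 0) = (3, -13, 10)
  D1: (2, -12, 10) + (1, 0, -1) = (3, -12, 9)
  D2: (2, -12, 10) + (0, 1, -1) = (2, -11, 9)
  D3: (2, -12, 10) + (-1, 1, 0) = (1, -11, 10)
  D4: (2, -12, 10) + (-1, 0, 1) = (1, -12, 11)
  D5: (2, -12, 10) + (0, -1, 1) = (2, -13, 11)

Answer: 3 -13 10
3 -12 9
2 -11 9
1 -11 10
1 -12 11
2 -13 11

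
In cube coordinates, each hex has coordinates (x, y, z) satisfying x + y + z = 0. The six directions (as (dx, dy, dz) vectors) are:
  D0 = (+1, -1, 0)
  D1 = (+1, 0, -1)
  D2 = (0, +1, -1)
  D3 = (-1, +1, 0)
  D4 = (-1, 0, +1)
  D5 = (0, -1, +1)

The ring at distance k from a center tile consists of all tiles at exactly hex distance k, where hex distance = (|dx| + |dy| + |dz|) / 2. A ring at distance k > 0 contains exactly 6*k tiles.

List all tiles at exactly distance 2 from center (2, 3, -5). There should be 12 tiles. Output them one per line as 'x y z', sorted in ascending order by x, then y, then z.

Walk ring at distance 2 from (2, 3, -5):
Start at center + D4*2 = (0, 3, -3)
  hex 0: (0, 3, -3)
  hex 1: (1, 2, -3)
  hex 2: (2, 1, -3)
  hex 3: (3, 1, -4)
  hex 4: (4, 1, -5)
  hex 5: (4, 2, -6)
  hex 6: (4, 3, -7)
  hex 7: (3, 4, -7)
  hex 8: (2, 5, -7)
  hex 9: (1, 5, -6)
  hex 10: (0, 5, -5)
  hex 11: (0, 4, -4)
Sorted: 12 hexes.

Answer: 0 3 -3
0 4 -4
0 5 -5
1 2 -3
1 5 -6
2 1 -3
2 5 -7
3 1 -4
3 4 -7
4 1 -5
4 2 -6
4 3 -7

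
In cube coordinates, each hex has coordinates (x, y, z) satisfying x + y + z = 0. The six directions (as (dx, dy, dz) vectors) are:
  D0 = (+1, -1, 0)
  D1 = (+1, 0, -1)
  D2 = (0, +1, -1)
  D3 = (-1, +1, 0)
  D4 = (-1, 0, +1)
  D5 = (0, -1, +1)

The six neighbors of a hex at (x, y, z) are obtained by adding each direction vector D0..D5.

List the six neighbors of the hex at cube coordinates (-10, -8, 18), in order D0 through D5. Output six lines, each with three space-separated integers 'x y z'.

Answer: -9 -9 18
-9 -8 17
-10 -7 17
-11 -7 18
-11 -8 19
-10 -9 19

Derivation:
Center: (-10, -8, 18). Add each direction:
  D0: (-10, -8, 18) + (1, -1, 0) = (-9, -9, 18)
  D1: (-10, -8, 18) + (1, 0, -1) = (-9, -8, 17)
  D2: (-10, -8, 18) + (0, 1, -1) = (-10, -7, 17)
  D3: (-10, -8, 18) + (-1, 1, 0) = (-11, -7, 18)
  D4: (-10, -8, 18) + (-1, 0, 1) = (-11, -8, 19)
  D5: (-10, -8, 18) + (0, -1, 1) = (-10, -9, 19)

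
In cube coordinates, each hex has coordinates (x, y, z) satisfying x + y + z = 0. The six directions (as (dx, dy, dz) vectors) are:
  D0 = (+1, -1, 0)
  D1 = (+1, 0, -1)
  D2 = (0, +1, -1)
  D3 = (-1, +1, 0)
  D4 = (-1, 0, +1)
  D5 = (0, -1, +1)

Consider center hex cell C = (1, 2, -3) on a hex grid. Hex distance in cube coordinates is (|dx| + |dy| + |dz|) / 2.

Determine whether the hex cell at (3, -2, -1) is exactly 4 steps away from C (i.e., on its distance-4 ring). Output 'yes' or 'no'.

Answer: yes

Derivation:
|px - cx| = |3 - 1| = 2
|py - cy| = |-2 - 2| = 4
|pz - cz| = |-1 - (-3)| = 2
distance = (2+4+2)/2 = 8/2 = 4
radius = 4; distance == radius -> yes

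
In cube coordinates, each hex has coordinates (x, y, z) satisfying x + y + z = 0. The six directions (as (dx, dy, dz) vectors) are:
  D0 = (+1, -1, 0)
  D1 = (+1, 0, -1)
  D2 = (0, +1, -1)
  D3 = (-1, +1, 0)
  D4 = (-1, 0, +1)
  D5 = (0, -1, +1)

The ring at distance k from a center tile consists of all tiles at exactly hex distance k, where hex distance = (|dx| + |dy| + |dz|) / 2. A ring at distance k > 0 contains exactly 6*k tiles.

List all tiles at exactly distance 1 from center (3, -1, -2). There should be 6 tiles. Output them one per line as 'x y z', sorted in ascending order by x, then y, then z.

Walk ring at distance 1 from (3, -1, -2):
Start at center + D4*1 = (2, -1, -1)
  hex 0: (2, -1, -1)
  hex 1: (3, -2, -1)
  hex 2: (4, -2, -2)
  hex 3: (4, -1, -3)
  hex 4: (3, 0, -3)
  hex 5: (2, 0, -2)
Sorted: 6 hexes.

Answer: 2 -1 -1
2 0 -2
3 -2 -1
3 0 -3
4 -2 -2
4 -1 -3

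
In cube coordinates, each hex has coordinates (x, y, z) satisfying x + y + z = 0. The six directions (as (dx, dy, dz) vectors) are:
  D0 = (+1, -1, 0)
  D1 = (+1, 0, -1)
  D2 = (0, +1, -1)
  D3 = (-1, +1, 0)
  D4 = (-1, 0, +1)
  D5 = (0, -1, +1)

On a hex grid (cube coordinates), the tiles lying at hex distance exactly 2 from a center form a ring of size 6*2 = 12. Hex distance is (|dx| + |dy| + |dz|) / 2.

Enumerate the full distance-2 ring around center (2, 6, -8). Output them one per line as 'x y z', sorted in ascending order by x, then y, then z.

Walk ring at distance 2 from (2, 6, -8):
Start at center + D4*2 = (0, 6, -6)
  hex 0: (0, 6, -6)
  hex 1: (1, 5, -6)
  hex 2: (2, 4, -6)
  hex 3: (3, 4, -7)
  hex 4: (4, 4, -8)
  hex 5: (4, 5, -9)
  hex 6: (4, 6, -10)
  hex 7: (3, 7, -10)
  hex 8: (2, 8, -10)
  hex 9: (1, 8, -9)
  hex 10: (0, 8, -8)
  hex 11: (0, 7, -7)
Sorted: 12 hexes.

Answer: 0 6 -6
0 7 -7
0 8 -8
1 5 -6
1 8 -9
2 4 -6
2 8 -10
3 4 -7
3 7 -10
4 4 -8
4 5 -9
4 6 -10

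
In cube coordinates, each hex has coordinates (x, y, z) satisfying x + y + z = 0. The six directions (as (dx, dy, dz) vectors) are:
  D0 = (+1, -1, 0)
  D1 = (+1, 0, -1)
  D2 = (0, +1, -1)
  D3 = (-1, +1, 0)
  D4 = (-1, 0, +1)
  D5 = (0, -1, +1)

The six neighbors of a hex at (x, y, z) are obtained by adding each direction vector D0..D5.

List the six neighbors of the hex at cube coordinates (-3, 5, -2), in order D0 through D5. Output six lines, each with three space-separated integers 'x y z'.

Answer: -2 4 -2
-2 5 -3
-3 6 -3
-4 6 -2
-4 5 -1
-3 4 -1

Derivation:
Center: (-3, 5, -2). Add each direction:
  D0: (-3, 5, -2) + (1, -1, 0) = (-2, 4, -2)
  D1: (-3, 5, -2) + (1, 0, -1) = (-2, 5, -3)
  D2: (-3, 5, -2) + (0, 1, -1) = (-3, 6, -3)
  D3: (-3, 5, -2) + (-1, 1, 0) = (-4, 6, -2)
  D4: (-3, 5, -2) + (-1, 0, 1) = (-4, 5, -1)
  D5: (-3, 5, -2) + (0, -1, 1) = (-3, 4, -1)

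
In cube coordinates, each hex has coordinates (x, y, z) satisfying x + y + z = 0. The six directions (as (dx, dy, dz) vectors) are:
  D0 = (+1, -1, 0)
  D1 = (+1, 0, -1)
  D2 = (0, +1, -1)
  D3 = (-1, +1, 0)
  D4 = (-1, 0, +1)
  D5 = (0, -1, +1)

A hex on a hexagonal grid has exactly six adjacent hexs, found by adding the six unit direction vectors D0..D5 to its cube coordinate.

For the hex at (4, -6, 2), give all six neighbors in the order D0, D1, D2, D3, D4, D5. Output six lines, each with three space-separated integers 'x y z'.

Center: (4, -6, 2). Add each direction:
  D0: (4, -6, 2) + (1, -1, 0) = (5, -7, 2)
  D1: (4, -6, 2) + (1, 0, -1) = (5, -6, 1)
  D2: (4, -6, 2) + (0, 1, -1) = (4, -5, 1)
  D3: (4, -6, 2) + (-1, 1, 0) = (3, -5, 2)
  D4: (4, -6, 2) + (-1, 0, 1) = (3, -6, 3)
  D5: (4, -6, 2) + (0, -1, 1) = (4, -7, 3)

Answer: 5 -7 2
5 -6 1
4 -5 1
3 -5 2
3 -6 3
4 -7 3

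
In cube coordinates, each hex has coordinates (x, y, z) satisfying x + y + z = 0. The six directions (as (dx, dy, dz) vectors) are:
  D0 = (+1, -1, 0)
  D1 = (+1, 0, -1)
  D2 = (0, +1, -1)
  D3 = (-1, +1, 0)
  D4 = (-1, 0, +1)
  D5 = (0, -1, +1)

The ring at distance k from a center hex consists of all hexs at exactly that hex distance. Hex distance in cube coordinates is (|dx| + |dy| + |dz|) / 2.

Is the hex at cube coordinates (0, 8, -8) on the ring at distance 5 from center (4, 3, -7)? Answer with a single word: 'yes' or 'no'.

Answer: yes

Derivation:
|px - cx| = |0 - 4| = 4
|py - cy| = |8 - 3| = 5
|pz - cz| = |-8 - (-7)| = 1
distance = (4+5+1)/2 = 10/2 = 5
radius = 5; distance == radius -> yes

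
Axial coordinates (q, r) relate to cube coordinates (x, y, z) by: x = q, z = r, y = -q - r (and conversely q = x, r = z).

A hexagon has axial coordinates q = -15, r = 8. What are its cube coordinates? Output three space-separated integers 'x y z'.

x = q = -15
z = r = 8
y = -x - z = -(-15) - (8) = 7

Answer: -15 7 8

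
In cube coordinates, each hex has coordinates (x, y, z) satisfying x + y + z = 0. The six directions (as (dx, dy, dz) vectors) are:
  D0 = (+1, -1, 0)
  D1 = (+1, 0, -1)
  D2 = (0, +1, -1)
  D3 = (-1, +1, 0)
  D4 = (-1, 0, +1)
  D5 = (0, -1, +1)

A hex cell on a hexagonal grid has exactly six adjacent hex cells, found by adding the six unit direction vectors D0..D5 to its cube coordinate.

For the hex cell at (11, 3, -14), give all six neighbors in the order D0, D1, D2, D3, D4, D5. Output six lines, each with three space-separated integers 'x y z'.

Center: (11, 3, -14). Add each direction:
  D0: (11, 3, -14) + (1, -1, 0) = (12, 2, -14)
  D1: (11, 3, -14) + (1, 0, -1) = (12, 3, -15)
  D2: (11, 3, -14) + (0, 1, -1) = (11, 4, -15)
  D3: (11, 3, -14) + (-1, 1, 0) = (10, 4, -14)
  D4: (11, 3, -14) + (-1, 0, 1) = (10, 3, -13)
  D5: (11, 3, -14) + (0, -1, 1) = (11, 2, -13)

Answer: 12 2 -14
12 3 -15
11 4 -15
10 4 -14
10 3 -13
11 2 -13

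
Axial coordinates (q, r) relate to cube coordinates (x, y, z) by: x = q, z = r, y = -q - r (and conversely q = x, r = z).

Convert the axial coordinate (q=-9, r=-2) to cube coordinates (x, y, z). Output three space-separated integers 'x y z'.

x = q = -9
z = r = -2
y = -x - z = -(-9) - (-2) = 11

Answer: -9 11 -2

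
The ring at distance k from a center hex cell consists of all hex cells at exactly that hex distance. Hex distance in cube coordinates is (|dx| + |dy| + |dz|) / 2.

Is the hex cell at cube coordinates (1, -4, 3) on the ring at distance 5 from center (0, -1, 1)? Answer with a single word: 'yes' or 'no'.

Answer: no

Derivation:
|px - cx| = |1 - 0| = 1
|py - cy| = |-4 - (-1)| = 3
|pz - cz| = |3 - 1| = 2
distance = (1+3+2)/2 = 6/2 = 3
radius = 5; distance != radius -> no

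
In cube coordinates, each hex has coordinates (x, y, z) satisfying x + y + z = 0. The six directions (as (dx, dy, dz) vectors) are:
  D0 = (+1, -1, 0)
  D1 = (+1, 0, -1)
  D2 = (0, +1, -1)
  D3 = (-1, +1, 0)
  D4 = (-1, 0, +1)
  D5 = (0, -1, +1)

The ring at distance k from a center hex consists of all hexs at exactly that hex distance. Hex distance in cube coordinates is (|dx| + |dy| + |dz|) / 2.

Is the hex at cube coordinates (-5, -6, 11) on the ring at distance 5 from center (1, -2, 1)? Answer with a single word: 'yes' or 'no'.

Answer: no

Derivation:
|px - cx| = |-5 - 1| = 6
|py - cy| = |-6 - (-2)| = 4
|pz - cz| = |11 - 1| = 10
distance = (6+4+10)/2 = 20/2 = 10
radius = 5; distance != radius -> no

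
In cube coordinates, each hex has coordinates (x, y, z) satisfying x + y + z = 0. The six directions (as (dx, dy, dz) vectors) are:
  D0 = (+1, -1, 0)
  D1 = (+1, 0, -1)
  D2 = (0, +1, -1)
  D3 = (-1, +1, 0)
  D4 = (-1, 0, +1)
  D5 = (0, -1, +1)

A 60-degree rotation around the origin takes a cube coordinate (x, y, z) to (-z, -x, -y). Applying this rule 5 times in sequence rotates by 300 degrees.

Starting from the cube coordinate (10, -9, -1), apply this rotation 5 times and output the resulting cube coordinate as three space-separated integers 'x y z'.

Answer: 9 1 -10

Derivation:
Start: (10, -9, -1)
Step 1: (10, -9, -1) -> (-(-1), -(10), -(-9)) = (1, -10, 9)
Step 2: (1, -10, 9) -> (-(9), -(1), -(-10)) = (-9, -1, 10)
Step 3: (-9, -1, 10) -> (-(10), -(-9), -(-1)) = (-10, 9, 1)
Step 4: (-10, 9, 1) -> (-(1), -(-10), -(9)) = (-1, 10, -9)
Step 5: (-1, 10, -9) -> (-(-9), -(-1), -(10)) = (9, 1, -10)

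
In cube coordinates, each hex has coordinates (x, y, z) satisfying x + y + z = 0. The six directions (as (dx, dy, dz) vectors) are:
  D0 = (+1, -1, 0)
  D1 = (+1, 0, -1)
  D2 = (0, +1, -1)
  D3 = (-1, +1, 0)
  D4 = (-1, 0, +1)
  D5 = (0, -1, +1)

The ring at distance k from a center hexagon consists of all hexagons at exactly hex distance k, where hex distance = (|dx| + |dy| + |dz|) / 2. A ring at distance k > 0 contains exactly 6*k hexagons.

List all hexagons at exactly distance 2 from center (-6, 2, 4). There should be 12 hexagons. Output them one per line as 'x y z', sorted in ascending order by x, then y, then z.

Answer: -8 2 6
-8 3 5
-8 4 4
-7 1 6
-7 4 3
-6 0 6
-6 4 2
-5 0 5
-5 3 2
-4 0 4
-4 1 3
-4 2 2

Derivation:
Walk ring at distance 2 from (-6, 2, 4):
Start at center + D4*2 = (-8, 2, 6)
  hex 0: (-8, 2, 6)
  hex 1: (-7, 1, 6)
  hex 2: (-6, 0, 6)
  hex 3: (-5, 0, 5)
  hex 4: (-4, 0, 4)
  hex 5: (-4, 1, 3)
  hex 6: (-4, 2, 2)
  hex 7: (-5, 3, 2)
  hex 8: (-6, 4, 2)
  hex 9: (-7, 4, 3)
  hex 10: (-8, 4, 4)
  hex 11: (-8, 3, 5)
Sorted: 12 hexes.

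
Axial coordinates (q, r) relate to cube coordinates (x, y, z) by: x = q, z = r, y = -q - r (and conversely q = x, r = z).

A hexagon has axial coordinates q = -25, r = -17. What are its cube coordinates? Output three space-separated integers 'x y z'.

Answer: -25 42 -17

Derivation:
x = q = -25
z = r = -17
y = -x - z = -(-25) - (-17) = 42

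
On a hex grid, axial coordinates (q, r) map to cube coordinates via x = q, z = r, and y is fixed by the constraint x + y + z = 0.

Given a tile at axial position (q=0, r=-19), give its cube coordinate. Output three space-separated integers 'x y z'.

Answer: 0 19 -19

Derivation:
x = q = 0
z = r = -19
y = -x - z = -(0) - (-19) = 19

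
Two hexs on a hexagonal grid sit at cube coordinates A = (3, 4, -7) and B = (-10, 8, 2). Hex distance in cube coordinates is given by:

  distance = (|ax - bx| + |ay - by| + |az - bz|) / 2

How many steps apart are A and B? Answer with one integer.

Answer: 13

Derivation:
|ax - bx| = |3 - (-10)| = 13
|ay - by| = |4 - 8| = 4
|az - bz| = |-7 - 2| = 9
distance = (13 + 4 + 9) / 2 = 26 / 2 = 13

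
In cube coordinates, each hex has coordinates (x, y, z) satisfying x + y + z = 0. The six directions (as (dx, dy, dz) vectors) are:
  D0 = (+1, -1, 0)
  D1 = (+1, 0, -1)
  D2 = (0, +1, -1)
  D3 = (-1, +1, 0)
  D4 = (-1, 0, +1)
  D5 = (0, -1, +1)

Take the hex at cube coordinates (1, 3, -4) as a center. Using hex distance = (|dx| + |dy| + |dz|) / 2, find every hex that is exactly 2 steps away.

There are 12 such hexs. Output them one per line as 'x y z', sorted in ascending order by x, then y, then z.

Walk ring at distance 2 from (1, 3, -4):
Start at center + D4*2 = (-1, 3, -2)
  hex 0: (-1, 3, -2)
  hex 1: (0, 2, -2)
  hex 2: (1, 1, -2)
  hex 3: (2, 1, -3)
  hex 4: (3, 1, -4)
  hex 5: (3, 2, -5)
  hex 6: (3, 3, -6)
  hex 7: (2, 4, -6)
  hex 8: (1, 5, -6)
  hex 9: (0, 5, -5)
  hex 10: (-1, 5, -4)
  hex 11: (-1, 4, -3)
Sorted: 12 hexes.

Answer: -1 3 -2
-1 4 -3
-1 5 -4
0 2 -2
0 5 -5
1 1 -2
1 5 -6
2 1 -3
2 4 -6
3 1 -4
3 2 -5
3 3 -6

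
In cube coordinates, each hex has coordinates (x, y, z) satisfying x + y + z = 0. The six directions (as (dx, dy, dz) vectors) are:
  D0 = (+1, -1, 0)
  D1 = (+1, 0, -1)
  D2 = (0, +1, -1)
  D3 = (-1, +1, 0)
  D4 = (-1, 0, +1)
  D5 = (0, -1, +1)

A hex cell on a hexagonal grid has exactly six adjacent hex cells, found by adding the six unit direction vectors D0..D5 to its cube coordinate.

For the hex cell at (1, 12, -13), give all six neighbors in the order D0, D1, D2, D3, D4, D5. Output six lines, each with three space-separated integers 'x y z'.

Answer: 2 11 -13
2 12 -14
1 13 -14
0 13 -13
0 12 -12
1 11 -12

Derivation:
Center: (1, 12, -13). Add each direction:
  D0: (1, 12, -13) + (1, -1, 0) = (2, 11, -13)
  D1: (1, 12, -13) + (1, 0, -1) = (2, 12, -14)
  D2: (1, 12, -13) + (0, 1, -1) = (1, 13, -14)
  D3: (1, 12, -13) + (-1, 1, 0) = (0, 13, -13)
  D4: (1, 12, -13) + (-1, 0, 1) = (0, 12, -12)
  D5: (1, 12, -13) + (0, -1, 1) = (1, 11, -12)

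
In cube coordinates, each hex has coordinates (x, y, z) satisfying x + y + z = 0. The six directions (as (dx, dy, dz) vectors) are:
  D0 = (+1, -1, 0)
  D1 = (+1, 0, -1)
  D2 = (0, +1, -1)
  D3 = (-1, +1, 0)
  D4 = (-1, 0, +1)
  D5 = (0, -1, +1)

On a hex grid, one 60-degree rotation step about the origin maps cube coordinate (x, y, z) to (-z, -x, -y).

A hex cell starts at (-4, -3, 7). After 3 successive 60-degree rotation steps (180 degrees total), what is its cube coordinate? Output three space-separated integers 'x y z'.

Answer: 4 3 -7

Derivation:
Start: (-4, -3, 7)
Step 1: (-4, -3, 7) -> (-(7), -(-4), -(-3)) = (-7, 4, 3)
Step 2: (-7, 4, 3) -> (-(3), -(-7), -(4)) = (-3, 7, -4)
Step 3: (-3, 7, -4) -> (-(-4), -(-3), -(7)) = (4, 3, -7)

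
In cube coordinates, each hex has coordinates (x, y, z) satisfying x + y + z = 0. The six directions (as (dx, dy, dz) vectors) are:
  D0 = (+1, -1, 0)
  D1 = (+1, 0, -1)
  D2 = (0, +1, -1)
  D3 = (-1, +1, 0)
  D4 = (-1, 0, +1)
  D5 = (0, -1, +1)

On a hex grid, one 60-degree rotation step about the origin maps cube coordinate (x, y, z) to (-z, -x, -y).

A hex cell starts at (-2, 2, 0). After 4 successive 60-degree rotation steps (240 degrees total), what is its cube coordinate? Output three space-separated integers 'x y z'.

Answer: 0 -2 2

Derivation:
Start: (-2, 2, 0)
Step 1: (-2, 2, 0) -> (-(0), -(-2), -(2)) = (0, 2, -2)
Step 2: (0, 2, -2) -> (-(-2), -(0), -(2)) = (2, 0, -2)
Step 3: (2, 0, -2) -> (-(-2), -(2), -(0)) = (2, -2, 0)
Step 4: (2, -2, 0) -> (-(0), -(2), -(-2)) = (0, -2, 2)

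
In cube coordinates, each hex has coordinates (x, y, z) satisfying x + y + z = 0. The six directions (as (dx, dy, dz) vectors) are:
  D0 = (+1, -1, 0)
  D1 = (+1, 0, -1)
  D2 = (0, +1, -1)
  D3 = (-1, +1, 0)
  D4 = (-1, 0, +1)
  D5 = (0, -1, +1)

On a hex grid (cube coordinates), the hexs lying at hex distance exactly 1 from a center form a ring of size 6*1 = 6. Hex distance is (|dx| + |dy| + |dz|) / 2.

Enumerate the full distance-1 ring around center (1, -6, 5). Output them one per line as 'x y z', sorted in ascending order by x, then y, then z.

Answer: 0 -6 6
0 -5 5
1 -7 6
1 -5 4
2 -7 5
2 -6 4

Derivation:
Walk ring at distance 1 from (1, -6, 5):
Start at center + D4*1 = (0, -6, 6)
  hex 0: (0, -6, 6)
  hex 1: (1, -7, 6)
  hex 2: (2, -7, 5)
  hex 3: (2, -6, 4)
  hex 4: (1, -5, 4)
  hex 5: (0, -5, 5)
Sorted: 6 hexes.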